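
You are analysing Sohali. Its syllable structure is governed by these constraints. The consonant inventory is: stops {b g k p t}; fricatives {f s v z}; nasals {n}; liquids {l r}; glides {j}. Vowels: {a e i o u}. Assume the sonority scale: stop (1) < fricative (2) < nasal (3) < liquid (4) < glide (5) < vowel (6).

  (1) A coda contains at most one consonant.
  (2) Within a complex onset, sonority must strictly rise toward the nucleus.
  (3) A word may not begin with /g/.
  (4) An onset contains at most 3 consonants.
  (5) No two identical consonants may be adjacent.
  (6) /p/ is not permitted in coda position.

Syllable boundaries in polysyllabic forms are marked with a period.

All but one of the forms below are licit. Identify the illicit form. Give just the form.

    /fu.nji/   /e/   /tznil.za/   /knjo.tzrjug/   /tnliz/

/fu.nji/ — σ1 onset /f/, coda /∅/ ok; σ2 onset /nj/ (3→5 rises), coda /∅/ ok → licit
/e/ — σ1 onset /∅/, coda /∅/ ok → licit
/tznil.za/ — σ1 onset /tzn/ (1→2→3 rises), coda /l/ ok; σ2 onset /z/, coda /∅/ ok → licit
/knjo.tzrjug/ — violates constraint 4: syllable 2 onset /tzrj/ has 4 consonants (> 3) → illicit
/tnliz/ — σ1 onset /tnl/ (1→3→4 rises), coda /z/ ok → licit

/knjo.tzrjug/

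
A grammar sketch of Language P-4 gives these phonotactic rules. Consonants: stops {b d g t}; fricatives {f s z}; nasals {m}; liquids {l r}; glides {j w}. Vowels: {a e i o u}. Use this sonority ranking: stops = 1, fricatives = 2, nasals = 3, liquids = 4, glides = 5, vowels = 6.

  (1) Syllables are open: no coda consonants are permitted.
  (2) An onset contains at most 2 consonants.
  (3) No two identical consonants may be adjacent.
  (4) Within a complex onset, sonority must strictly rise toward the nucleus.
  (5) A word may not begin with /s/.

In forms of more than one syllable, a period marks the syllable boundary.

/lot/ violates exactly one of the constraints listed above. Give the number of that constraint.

/lot/: syllable 1 coda /t/ has 1 consonant (> 0).
This is a violation of constraint 1: "Syllables are open: no coda consonants are permitted."
The remaining constraints (2, 3, 4, 5) are satisfied.

1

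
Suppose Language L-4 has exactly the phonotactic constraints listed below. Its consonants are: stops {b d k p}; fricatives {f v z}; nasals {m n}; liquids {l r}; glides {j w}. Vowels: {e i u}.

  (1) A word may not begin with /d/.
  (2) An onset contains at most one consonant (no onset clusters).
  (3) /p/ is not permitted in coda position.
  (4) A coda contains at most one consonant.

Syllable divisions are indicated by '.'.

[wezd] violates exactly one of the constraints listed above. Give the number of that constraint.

4

[wezd]: syllable 1 coda /zd/ has 2 consonants (> 1).
This is a violation of constraint 4: "A coda contains at most one consonant."
The remaining constraints (1, 2, 3) are satisfied.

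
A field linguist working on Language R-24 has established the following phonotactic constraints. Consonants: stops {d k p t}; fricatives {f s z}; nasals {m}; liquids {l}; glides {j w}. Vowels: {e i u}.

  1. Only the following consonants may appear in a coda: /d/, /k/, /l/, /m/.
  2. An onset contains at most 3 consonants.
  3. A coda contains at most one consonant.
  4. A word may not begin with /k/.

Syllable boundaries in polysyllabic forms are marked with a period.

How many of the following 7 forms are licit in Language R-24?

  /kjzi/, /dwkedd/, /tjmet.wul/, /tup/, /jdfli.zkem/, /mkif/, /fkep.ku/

0

/kjzi/ — violates constraint 4: word begins with /k/ → illicit
/dwkedd/ — violates constraint 3: syllable 1 coda /dd/ has 2 consonants (> 1) → illicit
/tjmet.wul/ — violates constraint 1: syllable 1 coda contains /t/, which is not a licensed coda consonant → illicit
/tup/ — violates constraint 1: syllable 1 coda contains /p/, which is not a licensed coda consonant → illicit
/jdfli.zkem/ — violates constraint 2: syllable 1 onset /jdfl/ has 4 consonants (> 3) → illicit
/mkif/ — violates constraint 1: syllable 1 coda contains /f/, which is not a licensed coda consonant → illicit
/fkep.ku/ — violates constraint 1: syllable 1 coda contains /p/, which is not a licensed coda consonant → illicit
No form is licit → 0.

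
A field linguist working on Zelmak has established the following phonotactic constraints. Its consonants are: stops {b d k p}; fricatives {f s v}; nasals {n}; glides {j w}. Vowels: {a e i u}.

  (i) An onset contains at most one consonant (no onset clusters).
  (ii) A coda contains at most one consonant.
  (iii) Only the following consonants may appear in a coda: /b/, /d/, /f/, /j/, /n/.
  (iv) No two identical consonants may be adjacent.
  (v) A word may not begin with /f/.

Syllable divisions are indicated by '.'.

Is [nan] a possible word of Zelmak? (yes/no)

yes

[nan] — σ1 onset /n/, coda /n/ ok → licit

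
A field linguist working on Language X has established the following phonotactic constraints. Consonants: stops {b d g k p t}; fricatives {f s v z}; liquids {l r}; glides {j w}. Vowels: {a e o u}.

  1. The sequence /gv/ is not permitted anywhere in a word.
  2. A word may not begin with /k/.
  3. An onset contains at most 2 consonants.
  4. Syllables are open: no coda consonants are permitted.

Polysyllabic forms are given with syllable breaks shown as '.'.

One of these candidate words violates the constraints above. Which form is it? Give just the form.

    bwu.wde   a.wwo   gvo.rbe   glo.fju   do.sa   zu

bwu.wde — σ1 onset /bw/ (2C), coda /∅/ ok; σ2 onset /wd/ (2C), coda /∅/ ok → well-formed
a.wwo — σ1 onset /∅/, coda /∅/ ok; σ2 onset /ww/ (2C), coda /∅/ ok → well-formed
gvo.rbe — violates constraint 1: contains banned sequence /gv/ → ill-formed
glo.fju — σ1 onset /gl/ (2C), coda /∅/ ok; σ2 onset /fj/ (2C), coda /∅/ ok → well-formed
do.sa — σ1 onset /d/, coda /∅/ ok; σ2 onset /s/, coda /∅/ ok → well-formed
zu — σ1 onset /z/, coda /∅/ ok → well-formed

gvo.rbe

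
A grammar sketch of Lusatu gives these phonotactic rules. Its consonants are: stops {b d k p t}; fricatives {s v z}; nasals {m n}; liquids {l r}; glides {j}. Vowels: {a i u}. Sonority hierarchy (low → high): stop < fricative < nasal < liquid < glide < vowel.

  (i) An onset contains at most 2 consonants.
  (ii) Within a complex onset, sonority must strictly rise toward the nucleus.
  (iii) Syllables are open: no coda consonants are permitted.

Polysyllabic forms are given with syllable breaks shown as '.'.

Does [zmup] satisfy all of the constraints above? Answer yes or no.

[zmup] — violates constraint (iii): syllable 1 coda /p/ has 1 consonant (> 0) → not permitted

no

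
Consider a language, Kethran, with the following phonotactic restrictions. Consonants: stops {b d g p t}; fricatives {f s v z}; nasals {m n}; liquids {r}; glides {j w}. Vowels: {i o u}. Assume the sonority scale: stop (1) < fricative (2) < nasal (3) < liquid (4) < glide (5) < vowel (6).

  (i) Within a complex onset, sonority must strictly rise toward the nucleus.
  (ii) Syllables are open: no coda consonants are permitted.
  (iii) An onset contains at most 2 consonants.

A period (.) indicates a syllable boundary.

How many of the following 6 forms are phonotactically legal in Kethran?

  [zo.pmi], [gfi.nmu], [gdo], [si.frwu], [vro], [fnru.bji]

2

[zo.pmi] — σ1 onset /z/, coda /∅/ ok; σ2 onset /pm/ (1→3 rises), coda /∅/ ok → phonotactically legal
[gfi.nmu] — violates constraint (i): syllable 2 onset /nm/: /n/ (nasal, 3) → /m/ (nasal, 3) does not rise → phonotactically illegal
[gdo] — violates constraint (i): syllable 1 onset /gd/: /g/ (stop, 1) → /d/ (stop, 1) does not rise → phonotactically illegal
[si.frwu] — violates constraint (iii): syllable 2 onset /frw/ has 3 consonants (> 2) → phonotactically illegal
[vro] — σ1 onset /vr/ (2→4 rises), coda /∅/ ok → phonotactically legal
[fnru.bji] — violates constraint (iii): syllable 1 onset /fnr/ has 3 consonants (> 2) → phonotactically illegal
Phonotactically legal: [zo.pmi], [vro] → 2.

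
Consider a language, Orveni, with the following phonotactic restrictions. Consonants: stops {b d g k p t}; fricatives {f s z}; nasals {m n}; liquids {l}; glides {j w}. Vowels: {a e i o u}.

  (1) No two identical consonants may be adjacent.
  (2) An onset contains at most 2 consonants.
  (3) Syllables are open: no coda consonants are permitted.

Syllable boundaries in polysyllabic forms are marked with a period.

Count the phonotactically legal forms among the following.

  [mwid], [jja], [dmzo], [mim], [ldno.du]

0

[mwid] — violates constraint 3: syllable 1 coda /d/ has 1 consonant (> 0) → phonotactically illegal
[jja] — violates constraint 1: adjacent identical consonants /jj/ → phonotactically illegal
[dmzo] — violates constraint 2: syllable 1 onset /dmz/ has 3 consonants (> 2) → phonotactically illegal
[mim] — violates constraint 3: syllable 1 coda /m/ has 1 consonant (> 0) → phonotactically illegal
[ldno.du] — violates constraint 2: syllable 1 onset /ldn/ has 3 consonants (> 2) → phonotactically illegal
No form is phonotactically legal → 0.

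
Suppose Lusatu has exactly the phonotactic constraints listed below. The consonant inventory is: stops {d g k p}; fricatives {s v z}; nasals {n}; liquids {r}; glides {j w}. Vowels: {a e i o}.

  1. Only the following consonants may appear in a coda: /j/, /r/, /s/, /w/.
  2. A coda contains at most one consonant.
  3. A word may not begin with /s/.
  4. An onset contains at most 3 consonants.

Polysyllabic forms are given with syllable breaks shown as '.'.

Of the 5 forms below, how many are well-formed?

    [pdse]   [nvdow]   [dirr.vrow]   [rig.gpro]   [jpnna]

2

[pdse] — σ1 onset /pds/ (3C), coda /∅/ ok → well-formed
[nvdow] — σ1 onset /nvd/ (3C), coda /w/ ok → well-formed
[dirr.vrow] — violates constraint 2: syllable 1 coda /rr/ has 2 consonants (> 1) → ill-formed
[rig.gpro] — violates constraint 1: syllable 1 coda contains /g/, which is not a licensed coda consonant → ill-formed
[jpnna] — violates constraint 4: syllable 1 onset /jpnn/ has 4 consonants (> 3) → ill-formed
Well-formed: [pdse], [nvdow] → 2.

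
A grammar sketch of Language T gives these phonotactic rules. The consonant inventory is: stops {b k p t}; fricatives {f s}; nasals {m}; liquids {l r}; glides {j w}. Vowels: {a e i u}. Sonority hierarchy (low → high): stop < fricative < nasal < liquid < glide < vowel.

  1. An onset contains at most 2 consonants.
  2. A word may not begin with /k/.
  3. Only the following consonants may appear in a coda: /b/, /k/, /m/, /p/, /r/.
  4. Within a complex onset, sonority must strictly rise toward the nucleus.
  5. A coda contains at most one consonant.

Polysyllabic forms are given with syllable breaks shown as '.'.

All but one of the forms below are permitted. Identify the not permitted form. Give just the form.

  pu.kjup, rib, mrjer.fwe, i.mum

pu.kjup — σ1 onset /p/, coda /∅/ ok; σ2 onset /kj/ (1→5 rises), coda /p/ ok → permitted
rib — σ1 onset /r/, coda /b/ ok → permitted
mrjer.fwe — violates constraint 1: syllable 1 onset /mrj/ has 3 consonants (> 2) → not permitted
i.mum — σ1 onset /∅/, coda /∅/ ok; σ2 onset /m/, coda /m/ ok → permitted

mrjer.fwe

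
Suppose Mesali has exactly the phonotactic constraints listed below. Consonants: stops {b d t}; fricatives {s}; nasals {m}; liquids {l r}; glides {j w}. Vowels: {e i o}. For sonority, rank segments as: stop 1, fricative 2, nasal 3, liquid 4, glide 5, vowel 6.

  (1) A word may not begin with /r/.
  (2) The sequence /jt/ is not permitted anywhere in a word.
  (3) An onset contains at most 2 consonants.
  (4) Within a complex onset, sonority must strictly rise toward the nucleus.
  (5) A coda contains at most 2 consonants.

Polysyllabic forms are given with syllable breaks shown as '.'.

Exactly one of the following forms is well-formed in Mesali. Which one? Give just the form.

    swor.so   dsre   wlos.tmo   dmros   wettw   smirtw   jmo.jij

swor.so — σ1 onset /sw/ (2→5 rises), coda /r/ ok; σ2 onset /s/, coda /∅/ ok → well-formed
dsre — violates constraint 3: syllable 1 onset /dsr/ has 3 consonants (> 2) → ill-formed
wlos.tmo — violates constraint 4: syllable 1 onset /wl/: /w/ (glide, 5) → /l/ (liquid, 4) does not rise → ill-formed
dmros — violates constraint 3: syllable 1 onset /dmr/ has 3 consonants (> 2) → ill-formed
wettw — violates constraint 5: syllable 1 coda /ttw/ has 3 consonants (> 2) → ill-formed
smirtw — violates constraint 5: syllable 1 coda /rtw/ has 3 consonants (> 2) → ill-formed
jmo.jij — violates constraint 4: syllable 1 onset /jm/: /j/ (glide, 5) → /m/ (nasal, 3) does not rise → ill-formed

swor.so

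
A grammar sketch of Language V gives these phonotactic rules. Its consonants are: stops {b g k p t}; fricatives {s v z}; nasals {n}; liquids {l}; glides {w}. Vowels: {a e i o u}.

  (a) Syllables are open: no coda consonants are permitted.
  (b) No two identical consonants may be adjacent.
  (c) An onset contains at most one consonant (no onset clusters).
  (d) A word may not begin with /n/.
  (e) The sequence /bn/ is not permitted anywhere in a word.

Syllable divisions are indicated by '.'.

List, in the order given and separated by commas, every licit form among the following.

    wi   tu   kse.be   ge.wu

wi — σ1 onset /w/, coda /∅/ ok → licit
tu — σ1 onset /t/, coda /∅/ ok → licit
kse.be — violates constraint (c): syllable 1 onset /ks/ has 2 consonants (> 1) → illicit
ge.wu — σ1 onset /g/, coda /∅/ ok; σ2 onset /w/, coda /∅/ ok → licit

wi, tu, ge.wu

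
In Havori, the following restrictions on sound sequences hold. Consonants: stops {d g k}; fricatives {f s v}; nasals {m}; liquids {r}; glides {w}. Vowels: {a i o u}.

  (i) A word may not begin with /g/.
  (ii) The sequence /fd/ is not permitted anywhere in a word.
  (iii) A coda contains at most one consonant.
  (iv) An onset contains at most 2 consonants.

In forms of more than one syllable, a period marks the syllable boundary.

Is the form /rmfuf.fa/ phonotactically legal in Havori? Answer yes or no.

no

/rmfuf.fa/ — violates constraint (iv): syllable 1 onset /rmf/ has 3 consonants (> 2) → phonotactically illegal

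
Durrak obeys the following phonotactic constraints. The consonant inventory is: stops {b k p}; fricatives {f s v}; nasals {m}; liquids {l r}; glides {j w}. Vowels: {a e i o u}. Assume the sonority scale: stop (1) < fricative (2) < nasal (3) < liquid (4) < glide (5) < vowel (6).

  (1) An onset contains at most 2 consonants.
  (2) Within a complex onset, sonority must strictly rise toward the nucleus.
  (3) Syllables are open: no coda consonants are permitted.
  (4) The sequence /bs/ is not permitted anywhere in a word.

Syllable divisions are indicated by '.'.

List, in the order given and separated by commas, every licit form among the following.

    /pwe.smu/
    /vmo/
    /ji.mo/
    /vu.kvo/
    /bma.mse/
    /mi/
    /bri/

/pwe.smu/, /vmo/, /ji.mo/, /vu.kvo/, /mi/, /bri/

/pwe.smu/ — σ1 onset /pw/ (1→5 rises), coda /∅/ ok; σ2 onset /sm/ (2→3 rises), coda /∅/ ok → licit
/vmo/ — σ1 onset /vm/ (2→3 rises), coda /∅/ ok → licit
/ji.mo/ — σ1 onset /j/, coda /∅/ ok; σ2 onset /m/, coda /∅/ ok → licit
/vu.kvo/ — σ1 onset /v/, coda /∅/ ok; σ2 onset /kv/ (1→2 rises), coda /∅/ ok → licit
/bma.mse/ — violates constraint 2: syllable 2 onset /ms/: /m/ (nasal, 3) → /s/ (fricative, 2) does not rise → illicit
/mi/ — σ1 onset /m/, coda /∅/ ok → licit
/bri/ — σ1 onset /br/ (1→4 rises), coda /∅/ ok → licit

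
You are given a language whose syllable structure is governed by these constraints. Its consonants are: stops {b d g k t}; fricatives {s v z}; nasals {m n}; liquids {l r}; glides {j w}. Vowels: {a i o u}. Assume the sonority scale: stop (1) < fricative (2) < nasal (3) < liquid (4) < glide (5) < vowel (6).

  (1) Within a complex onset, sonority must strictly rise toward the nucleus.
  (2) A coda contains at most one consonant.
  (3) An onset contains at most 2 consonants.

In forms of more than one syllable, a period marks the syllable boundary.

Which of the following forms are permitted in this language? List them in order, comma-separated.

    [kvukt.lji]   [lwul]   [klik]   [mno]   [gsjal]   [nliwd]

[lwul], [klik]

[kvukt.lji] — violates constraint 2: syllable 1 coda /kt/ has 2 consonants (> 1) → not permitted
[lwul] — σ1 onset /lw/ (4→5 rises), coda /l/ ok → permitted
[klik] — σ1 onset /kl/ (1→4 rises), coda /k/ ok → permitted
[mno] — violates constraint 1: syllable 1 onset /mn/: /m/ (nasal, 3) → /n/ (nasal, 3) does not rise → not permitted
[gsjal] — violates constraint 3: syllable 1 onset /gsj/ has 3 consonants (> 2) → not permitted
[nliwd] — violates constraint 2: syllable 1 coda /wd/ has 2 consonants (> 1) → not permitted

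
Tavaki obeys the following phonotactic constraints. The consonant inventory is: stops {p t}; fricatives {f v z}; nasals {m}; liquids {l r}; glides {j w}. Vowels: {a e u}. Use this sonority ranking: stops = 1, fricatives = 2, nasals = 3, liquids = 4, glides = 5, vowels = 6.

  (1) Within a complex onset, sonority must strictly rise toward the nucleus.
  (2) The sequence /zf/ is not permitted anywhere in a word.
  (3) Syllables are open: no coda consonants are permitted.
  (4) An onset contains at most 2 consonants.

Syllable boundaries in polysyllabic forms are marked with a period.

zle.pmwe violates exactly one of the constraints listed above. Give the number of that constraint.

zle.pmwe: syllable 2 onset /pmw/ has 3 consonants (> 2).
This is a violation of constraint 4: "An onset contains at most 2 consonants."
The remaining constraints (1, 2, 3) are satisfied.

4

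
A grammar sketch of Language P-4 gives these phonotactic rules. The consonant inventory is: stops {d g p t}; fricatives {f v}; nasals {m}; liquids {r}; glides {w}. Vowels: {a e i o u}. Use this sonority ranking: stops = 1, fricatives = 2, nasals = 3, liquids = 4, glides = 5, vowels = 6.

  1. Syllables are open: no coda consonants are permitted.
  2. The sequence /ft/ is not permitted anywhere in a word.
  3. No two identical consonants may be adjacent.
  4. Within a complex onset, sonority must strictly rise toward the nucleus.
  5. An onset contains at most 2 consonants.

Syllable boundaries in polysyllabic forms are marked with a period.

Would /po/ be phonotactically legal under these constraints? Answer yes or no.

yes

/po/ — σ1 onset /p/, coda /∅/ ok → phonotactically legal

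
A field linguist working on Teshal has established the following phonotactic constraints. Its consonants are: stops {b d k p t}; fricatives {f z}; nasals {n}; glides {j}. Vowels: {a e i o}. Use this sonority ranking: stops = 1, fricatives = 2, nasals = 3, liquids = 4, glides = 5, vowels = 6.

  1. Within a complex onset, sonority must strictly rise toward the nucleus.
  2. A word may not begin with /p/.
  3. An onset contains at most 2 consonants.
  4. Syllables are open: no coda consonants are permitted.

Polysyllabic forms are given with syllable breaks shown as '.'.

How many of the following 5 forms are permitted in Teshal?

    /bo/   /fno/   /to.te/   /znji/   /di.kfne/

/bo/ — σ1 onset /b/, coda /∅/ ok → permitted
/fno/ — σ1 onset /fn/ (2→3 rises), coda /∅/ ok → permitted
/to.te/ — σ1 onset /t/, coda /∅/ ok; σ2 onset /t/, coda /∅/ ok → permitted
/znji/ — violates constraint 3: syllable 1 onset /znj/ has 3 consonants (> 2) → not permitted
/di.kfne/ — violates constraint 3: syllable 2 onset /kfn/ has 3 consonants (> 2) → not permitted
Permitted: /bo/, /fno/, /to.te/ → 3.

3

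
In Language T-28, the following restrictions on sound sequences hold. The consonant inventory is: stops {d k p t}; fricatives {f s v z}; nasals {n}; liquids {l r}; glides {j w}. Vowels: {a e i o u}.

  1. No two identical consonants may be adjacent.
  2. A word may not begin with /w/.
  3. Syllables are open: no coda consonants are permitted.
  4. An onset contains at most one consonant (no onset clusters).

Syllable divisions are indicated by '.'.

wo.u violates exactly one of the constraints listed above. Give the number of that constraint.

wo.u: word begins with /w/.
This is a violation of constraint 2: "A word may not begin with /w/."
The remaining constraints (1, 3, 4) are satisfied.

2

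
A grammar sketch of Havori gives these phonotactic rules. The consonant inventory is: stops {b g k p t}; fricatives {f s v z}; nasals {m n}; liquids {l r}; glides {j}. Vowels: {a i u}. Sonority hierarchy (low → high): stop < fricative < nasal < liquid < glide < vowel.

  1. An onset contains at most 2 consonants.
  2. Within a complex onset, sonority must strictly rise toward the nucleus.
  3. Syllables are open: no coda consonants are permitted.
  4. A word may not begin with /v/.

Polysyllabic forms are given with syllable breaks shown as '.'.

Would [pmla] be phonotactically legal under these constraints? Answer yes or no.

no

[pmla] — violates constraint 1: syllable 1 onset /pml/ has 3 consonants (> 2) → phonotactically illegal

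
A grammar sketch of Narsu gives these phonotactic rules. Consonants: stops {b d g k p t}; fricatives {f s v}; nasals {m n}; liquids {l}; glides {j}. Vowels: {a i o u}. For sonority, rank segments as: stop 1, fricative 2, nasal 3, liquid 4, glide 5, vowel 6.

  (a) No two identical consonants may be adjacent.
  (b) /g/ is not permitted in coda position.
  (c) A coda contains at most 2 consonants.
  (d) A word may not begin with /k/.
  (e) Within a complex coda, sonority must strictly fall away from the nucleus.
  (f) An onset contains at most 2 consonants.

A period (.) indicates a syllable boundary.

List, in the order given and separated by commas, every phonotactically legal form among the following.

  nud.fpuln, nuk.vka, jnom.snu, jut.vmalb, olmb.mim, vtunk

nud.fpuln, nuk.vka, jnom.snu, jut.vmalb, vtunk

nud.fpuln — σ1 onset /n/, coda /d/ ok; σ2 onset /fp/ (2C), coda /ln/ (4→3 falls) ok → phonotactically legal
nuk.vka — σ1 onset /n/, coda /k/ ok; σ2 onset /vk/ (2C), coda /∅/ ok → phonotactically legal
jnom.snu — σ1 onset /jn/ (2C), coda /m/ ok; σ2 onset /sn/ (2C), coda /∅/ ok → phonotactically legal
jut.vmalb — σ1 onset /j/, coda /t/ ok; σ2 onset /vm/ (2C), coda /lb/ (4→1 falls) ok → phonotactically legal
olmb.mim — violates constraint (c): syllable 1 coda /lmb/ has 3 consonants (> 2) → phonotactically illegal
vtunk — σ1 onset /vt/ (2C), coda /nk/ (3→1 falls) ok → phonotactically legal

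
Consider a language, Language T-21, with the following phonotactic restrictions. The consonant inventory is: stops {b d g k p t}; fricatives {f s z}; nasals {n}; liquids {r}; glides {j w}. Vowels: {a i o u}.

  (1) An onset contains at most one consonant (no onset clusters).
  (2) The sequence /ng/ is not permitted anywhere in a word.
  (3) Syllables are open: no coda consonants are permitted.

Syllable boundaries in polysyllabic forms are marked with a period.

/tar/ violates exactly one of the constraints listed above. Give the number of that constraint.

/tar/: syllable 1 coda /r/ has 1 consonant (> 0).
This is a violation of constraint 3: "Syllables are open: no coda consonants are permitted."
The remaining constraints (1, 2) are satisfied.

3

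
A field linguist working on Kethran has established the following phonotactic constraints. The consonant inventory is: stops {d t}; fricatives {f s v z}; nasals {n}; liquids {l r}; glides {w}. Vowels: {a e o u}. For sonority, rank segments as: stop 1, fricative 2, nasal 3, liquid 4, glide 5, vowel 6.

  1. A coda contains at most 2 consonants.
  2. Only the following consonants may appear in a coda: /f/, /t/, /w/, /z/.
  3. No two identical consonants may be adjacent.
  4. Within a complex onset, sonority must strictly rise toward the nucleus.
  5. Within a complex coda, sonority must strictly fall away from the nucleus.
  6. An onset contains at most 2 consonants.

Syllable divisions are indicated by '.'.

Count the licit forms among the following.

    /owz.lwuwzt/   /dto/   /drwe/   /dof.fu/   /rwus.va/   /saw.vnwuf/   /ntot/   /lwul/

0

/owz.lwuwzt/ — violates constraint 1: syllable 2 coda /wzt/ has 3 consonants (> 2) → illicit
/dto/ — violates constraint 4: syllable 1 onset /dt/: /d/ (stop, 1) → /t/ (stop, 1) does not rise → illicit
/drwe/ — violates constraint 6: syllable 1 onset /drw/ has 3 consonants (> 2) → illicit
/dof.fu/ — violates constraint 3: adjacent identical consonants /ff/ → illicit
/rwus.va/ — violates constraint 2: syllable 1 coda contains /s/, which is not a licensed coda consonant → illicit
/saw.vnwuf/ — violates constraint 6: syllable 2 onset /vnw/ has 3 consonants (> 2) → illicit
/ntot/ — violates constraint 4: syllable 1 onset /nt/: /n/ (nasal, 3) → /t/ (stop, 1) does not rise → illicit
/lwul/ — violates constraint 2: syllable 1 coda contains /l/, which is not a licensed coda consonant → illicit
No form is licit → 0.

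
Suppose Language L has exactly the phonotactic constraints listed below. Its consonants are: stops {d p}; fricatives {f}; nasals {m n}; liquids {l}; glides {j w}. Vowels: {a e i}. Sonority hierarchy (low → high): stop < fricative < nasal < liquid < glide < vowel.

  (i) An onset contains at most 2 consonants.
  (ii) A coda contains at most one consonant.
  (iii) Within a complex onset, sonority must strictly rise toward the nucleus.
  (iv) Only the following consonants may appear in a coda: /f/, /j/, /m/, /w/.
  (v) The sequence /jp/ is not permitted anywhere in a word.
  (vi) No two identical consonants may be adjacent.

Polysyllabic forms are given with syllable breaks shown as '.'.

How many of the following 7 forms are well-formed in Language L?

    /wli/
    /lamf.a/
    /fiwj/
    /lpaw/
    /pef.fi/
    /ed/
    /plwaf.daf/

/wli/ — violates constraint (iii): syllable 1 onset /wl/: /w/ (glide, 5) → /l/ (liquid, 4) does not rise → ill-formed
/lamf.a/ — violates constraint (ii): syllable 1 coda /mf/ has 2 consonants (> 1) → ill-formed
/fiwj/ — violates constraint (ii): syllable 1 coda /wj/ has 2 consonants (> 1) → ill-formed
/lpaw/ — violates constraint (iii): syllable 1 onset /lp/: /l/ (liquid, 4) → /p/ (stop, 1) does not rise → ill-formed
/pef.fi/ — violates constraint (vi): adjacent identical consonants /ff/ → ill-formed
/ed/ — violates constraint (iv): syllable 1 coda contains /d/, which is not a licensed coda consonant → ill-formed
/plwaf.daf/ — violates constraint (i): syllable 1 onset /plw/ has 3 consonants (> 2) → ill-formed
No form is well-formed → 0.

0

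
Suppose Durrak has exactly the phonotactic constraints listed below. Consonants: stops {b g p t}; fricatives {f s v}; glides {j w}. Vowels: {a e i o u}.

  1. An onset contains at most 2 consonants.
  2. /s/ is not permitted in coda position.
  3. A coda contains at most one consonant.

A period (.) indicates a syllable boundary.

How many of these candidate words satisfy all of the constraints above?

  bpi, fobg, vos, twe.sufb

bpi — σ1 onset /bp/ (2C), coda /∅/ ok → well-formed
fobg — violates constraint 3: syllable 1 coda /bg/ has 2 consonants (> 1) → ill-formed
vos — violates constraint 2: syllable 1 coda contains /s/ → ill-formed
twe.sufb — violates constraint 3: syllable 2 coda /fb/ has 2 consonants (> 1) → ill-formed
Well-formed: bpi → 1.

1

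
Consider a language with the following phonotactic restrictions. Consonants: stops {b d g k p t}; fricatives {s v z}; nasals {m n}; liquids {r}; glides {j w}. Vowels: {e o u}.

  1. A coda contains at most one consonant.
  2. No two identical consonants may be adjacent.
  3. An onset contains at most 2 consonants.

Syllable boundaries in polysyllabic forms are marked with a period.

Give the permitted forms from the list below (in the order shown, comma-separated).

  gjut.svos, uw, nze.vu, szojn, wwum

gjut.svos — σ1 onset /gj/ (2C), coda /t/ ok; σ2 onset /sv/ (2C), coda /s/ ok → permitted
uw — σ1 onset /∅/, coda /w/ ok → permitted
nze.vu — σ1 onset /nz/ (2C), coda /∅/ ok; σ2 onset /v/, coda /∅/ ok → permitted
szojn — violates constraint 1: syllable 1 coda /jn/ has 2 consonants (> 1) → not permitted
wwum — violates constraint 2: adjacent identical consonants /ww/ → not permitted

gjut.svos, uw, nze.vu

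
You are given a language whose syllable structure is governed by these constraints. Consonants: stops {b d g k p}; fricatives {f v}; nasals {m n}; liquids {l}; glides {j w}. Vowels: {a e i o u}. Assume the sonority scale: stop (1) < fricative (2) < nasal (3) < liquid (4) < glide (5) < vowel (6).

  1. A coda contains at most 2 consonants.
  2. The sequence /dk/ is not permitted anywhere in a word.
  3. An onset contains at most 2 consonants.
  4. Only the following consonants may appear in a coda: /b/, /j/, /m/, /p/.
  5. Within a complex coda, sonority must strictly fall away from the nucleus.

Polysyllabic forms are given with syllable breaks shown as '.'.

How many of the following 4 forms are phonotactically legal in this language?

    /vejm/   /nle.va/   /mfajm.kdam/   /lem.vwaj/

4

/vejm/ — σ1 onset /v/, coda /jm/ (5→3 falls) ok → phonotactically legal
/nle.va/ — σ1 onset /nl/ (2C), coda /∅/ ok; σ2 onset /v/, coda /∅/ ok → phonotactically legal
/mfajm.kdam/ — σ1 onset /mf/ (2C), coda /jm/ (5→3 falls) ok; σ2 onset /kd/ (2C), coda /m/ ok → phonotactically legal
/lem.vwaj/ — σ1 onset /l/, coda /m/ ok; σ2 onset /vw/ (2C), coda /j/ ok → phonotactically legal
Phonotactically legal: /vejm/, /nle.va/, /mfajm.kdam/, /lem.vwaj/ → 4.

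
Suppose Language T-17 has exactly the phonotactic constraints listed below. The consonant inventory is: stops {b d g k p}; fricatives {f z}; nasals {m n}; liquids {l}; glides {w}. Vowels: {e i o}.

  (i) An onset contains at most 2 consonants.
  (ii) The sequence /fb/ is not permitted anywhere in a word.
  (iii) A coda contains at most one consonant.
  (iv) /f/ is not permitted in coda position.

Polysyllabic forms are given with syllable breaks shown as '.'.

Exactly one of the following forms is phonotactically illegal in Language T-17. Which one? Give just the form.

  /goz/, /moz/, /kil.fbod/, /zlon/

/goz/ — σ1 onset /g/, coda /z/ ok → phonotactically legal
/moz/ — σ1 onset /m/, coda /z/ ok → phonotactically legal
/kil.fbod/ — violates constraint (ii): contains banned sequence /fb/ → phonotactically illegal
/zlon/ — σ1 onset /zl/ (2C), coda /n/ ok → phonotactically legal

/kil.fbod/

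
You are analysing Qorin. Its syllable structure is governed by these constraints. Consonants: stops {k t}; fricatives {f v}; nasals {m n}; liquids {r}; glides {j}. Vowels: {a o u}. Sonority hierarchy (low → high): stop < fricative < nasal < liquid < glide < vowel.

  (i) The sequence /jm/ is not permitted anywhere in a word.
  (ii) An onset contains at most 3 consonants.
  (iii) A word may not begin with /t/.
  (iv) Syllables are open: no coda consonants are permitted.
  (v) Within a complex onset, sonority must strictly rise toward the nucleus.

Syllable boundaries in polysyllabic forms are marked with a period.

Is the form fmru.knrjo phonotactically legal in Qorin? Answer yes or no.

no

fmru.knrjo — violates constraint (ii): syllable 2 onset /knrj/ has 4 consonants (> 3) → phonotactically illegal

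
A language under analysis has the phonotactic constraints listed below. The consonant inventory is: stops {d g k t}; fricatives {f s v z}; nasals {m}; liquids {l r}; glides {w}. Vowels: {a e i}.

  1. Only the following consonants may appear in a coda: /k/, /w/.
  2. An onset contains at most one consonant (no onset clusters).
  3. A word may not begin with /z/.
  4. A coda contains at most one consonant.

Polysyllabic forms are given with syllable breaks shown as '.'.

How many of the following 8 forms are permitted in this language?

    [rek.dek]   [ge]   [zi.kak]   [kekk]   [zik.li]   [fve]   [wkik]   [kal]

[rek.dek] — σ1 onset /r/, coda /k/ ok; σ2 onset /d/, coda /k/ ok → permitted
[ge] — σ1 onset /g/, coda /∅/ ok → permitted
[zi.kak] — violates constraint 3: word begins with /z/ → not permitted
[kekk] — violates constraint 4: syllable 1 coda /kk/ has 2 consonants (> 1) → not permitted
[zik.li] — violates constraint 3: word begins with /z/ → not permitted
[fve] — violates constraint 2: syllable 1 onset /fv/ has 2 consonants (> 1) → not permitted
[wkik] — violates constraint 2: syllable 1 onset /wk/ has 2 consonants (> 1) → not permitted
[kal] — violates constraint 1: syllable 1 coda contains /l/, which is not a licensed coda consonant → not permitted
Permitted: [rek.dek], [ge] → 2.

2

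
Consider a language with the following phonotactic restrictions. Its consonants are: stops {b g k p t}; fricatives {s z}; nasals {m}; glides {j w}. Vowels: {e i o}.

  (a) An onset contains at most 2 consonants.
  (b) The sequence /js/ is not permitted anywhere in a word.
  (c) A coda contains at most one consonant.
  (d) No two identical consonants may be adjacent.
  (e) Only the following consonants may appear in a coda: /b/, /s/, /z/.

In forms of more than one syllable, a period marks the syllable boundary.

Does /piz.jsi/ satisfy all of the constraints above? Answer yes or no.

no

/piz.jsi/ — violates constraint (b): contains banned sequence /js/ → illicit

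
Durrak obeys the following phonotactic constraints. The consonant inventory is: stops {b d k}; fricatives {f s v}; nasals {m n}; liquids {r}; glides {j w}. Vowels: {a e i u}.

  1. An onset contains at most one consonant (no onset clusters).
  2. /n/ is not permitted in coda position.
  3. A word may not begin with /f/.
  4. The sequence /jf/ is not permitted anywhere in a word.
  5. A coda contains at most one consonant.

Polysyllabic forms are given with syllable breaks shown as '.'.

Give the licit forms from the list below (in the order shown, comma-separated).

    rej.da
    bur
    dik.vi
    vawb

rej.da, bur, dik.vi

rej.da — σ1 onset /r/, coda /j/ ok; σ2 onset /d/, coda /∅/ ok → licit
bur — σ1 onset /b/, coda /r/ ok → licit
dik.vi — σ1 onset /d/, coda /k/ ok; σ2 onset /v/, coda /∅/ ok → licit
vawb — violates constraint 5: syllable 1 coda /wb/ has 2 consonants (> 1) → illicit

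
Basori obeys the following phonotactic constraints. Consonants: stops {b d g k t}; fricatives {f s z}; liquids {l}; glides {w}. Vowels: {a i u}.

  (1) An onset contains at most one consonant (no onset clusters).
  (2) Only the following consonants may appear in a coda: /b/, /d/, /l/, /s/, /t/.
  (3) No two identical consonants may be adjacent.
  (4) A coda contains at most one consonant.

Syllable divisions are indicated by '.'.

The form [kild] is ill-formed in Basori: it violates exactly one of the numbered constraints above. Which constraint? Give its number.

[kild]: syllable 1 coda /ld/ has 2 consonants (> 1).
This is a violation of constraint 4: "A coda contains at most one consonant."
The remaining constraints (1, 2, 3) are satisfied.

4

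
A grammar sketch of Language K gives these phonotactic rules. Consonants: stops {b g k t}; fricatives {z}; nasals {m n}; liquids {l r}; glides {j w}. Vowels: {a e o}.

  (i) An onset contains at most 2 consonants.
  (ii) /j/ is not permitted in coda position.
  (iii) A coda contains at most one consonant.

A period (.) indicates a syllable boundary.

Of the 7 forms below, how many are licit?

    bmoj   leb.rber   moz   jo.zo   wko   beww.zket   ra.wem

bmoj — violates constraint (ii): syllable 1 coda contains /j/ → illicit
leb.rber — σ1 onset /l/, coda /b/ ok; σ2 onset /rb/ (2C), coda /r/ ok → licit
moz — σ1 onset /m/, coda /z/ ok → licit
jo.zo — σ1 onset /j/, coda /∅/ ok; σ2 onset /z/, coda /∅/ ok → licit
wko — σ1 onset /wk/ (2C), coda /∅/ ok → licit
beww.zket — violates constraint (iii): syllable 1 coda /ww/ has 2 consonants (> 1) → illicit
ra.wem — σ1 onset /r/, coda /∅/ ok; σ2 onset /w/, coda /m/ ok → licit
Licit: leb.rber, moz, jo.zo, wko, ra.wem → 5.

5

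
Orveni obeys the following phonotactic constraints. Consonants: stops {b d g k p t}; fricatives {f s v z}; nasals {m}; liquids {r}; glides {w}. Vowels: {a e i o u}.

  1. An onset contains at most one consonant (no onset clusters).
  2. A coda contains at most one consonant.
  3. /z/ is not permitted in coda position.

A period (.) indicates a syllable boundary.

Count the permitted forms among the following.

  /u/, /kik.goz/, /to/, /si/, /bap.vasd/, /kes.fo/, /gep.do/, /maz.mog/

5

/u/ — σ1 onset /∅/, coda /∅/ ok → permitted
/kik.goz/ — violates constraint 3: syllable 2 coda contains /z/ → not permitted
/to/ — σ1 onset /t/, coda /∅/ ok → permitted
/si/ — σ1 onset /s/, coda /∅/ ok → permitted
/bap.vasd/ — violates constraint 2: syllable 2 coda /sd/ has 2 consonants (> 1) → not permitted
/kes.fo/ — σ1 onset /k/, coda /s/ ok; σ2 onset /f/, coda /∅/ ok → permitted
/gep.do/ — σ1 onset /g/, coda /p/ ok; σ2 onset /d/, coda /∅/ ok → permitted
/maz.mog/ — violates constraint 3: syllable 1 coda contains /z/ → not permitted
Permitted: /u/, /to/, /si/, /kes.fo/, /gep.do/ → 5.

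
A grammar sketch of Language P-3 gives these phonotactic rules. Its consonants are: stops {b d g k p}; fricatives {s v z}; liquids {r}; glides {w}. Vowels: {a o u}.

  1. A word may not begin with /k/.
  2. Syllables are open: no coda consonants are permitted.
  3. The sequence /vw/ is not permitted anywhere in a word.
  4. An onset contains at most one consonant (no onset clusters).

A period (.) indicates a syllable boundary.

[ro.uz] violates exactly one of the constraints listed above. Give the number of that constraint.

2

[ro.uz]: syllable 2 coda /z/ has 1 consonant (> 0).
This is a violation of constraint 2: "Syllables are open: no coda consonants are permitted."
The remaining constraints (1, 3, 4) are satisfied.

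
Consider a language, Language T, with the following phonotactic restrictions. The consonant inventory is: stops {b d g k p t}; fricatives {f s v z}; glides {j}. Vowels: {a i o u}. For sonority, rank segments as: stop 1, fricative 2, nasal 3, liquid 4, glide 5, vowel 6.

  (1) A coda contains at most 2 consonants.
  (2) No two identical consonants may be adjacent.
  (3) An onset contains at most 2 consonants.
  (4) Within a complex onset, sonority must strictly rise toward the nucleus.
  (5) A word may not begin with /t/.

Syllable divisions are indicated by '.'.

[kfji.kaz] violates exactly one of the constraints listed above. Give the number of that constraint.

3

[kfji.kaz]: syllable 1 onset /kfj/ has 3 consonants (> 2).
This is a violation of constraint 3: "An onset contains at most 2 consonants."
The remaining constraints (1, 2, 4, 5) are satisfied.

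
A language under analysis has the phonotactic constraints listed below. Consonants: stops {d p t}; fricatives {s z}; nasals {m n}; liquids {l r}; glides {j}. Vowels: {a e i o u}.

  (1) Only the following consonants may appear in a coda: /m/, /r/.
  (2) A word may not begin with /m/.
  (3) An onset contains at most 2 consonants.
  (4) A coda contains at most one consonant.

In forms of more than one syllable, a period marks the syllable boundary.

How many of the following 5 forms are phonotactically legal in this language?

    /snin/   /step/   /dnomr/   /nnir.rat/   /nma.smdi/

/snin/ — violates constraint 1: syllable 1 coda contains /n/, which is not a licensed coda consonant → phonotactically illegal
/step/ — violates constraint 1: syllable 1 coda contains /p/, which is not a licensed coda consonant → phonotactically illegal
/dnomr/ — violates constraint 4: syllable 1 coda /mr/ has 2 consonants (> 1) → phonotactically illegal
/nnir.rat/ — violates constraint 1: syllable 2 coda contains /t/, which is not a licensed coda consonant → phonotactically illegal
/nma.smdi/ — violates constraint 3: syllable 2 onset /smd/ has 3 consonants (> 2) → phonotactically illegal
No form is phonotactically legal → 0.

0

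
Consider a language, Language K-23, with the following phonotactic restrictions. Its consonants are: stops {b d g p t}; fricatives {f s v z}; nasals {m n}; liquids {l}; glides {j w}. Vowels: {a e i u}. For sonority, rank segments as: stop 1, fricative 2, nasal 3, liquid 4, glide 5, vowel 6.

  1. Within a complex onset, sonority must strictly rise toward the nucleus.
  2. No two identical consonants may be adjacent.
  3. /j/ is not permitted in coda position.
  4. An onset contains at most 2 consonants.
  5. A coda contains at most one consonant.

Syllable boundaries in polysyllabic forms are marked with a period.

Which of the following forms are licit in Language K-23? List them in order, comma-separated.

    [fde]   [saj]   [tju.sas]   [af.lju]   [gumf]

[fde] — violates constraint 1: syllable 1 onset /fd/: /f/ (fricative, 2) → /d/ (stop, 1) does not rise → illicit
[saj] — violates constraint 3: syllable 1 coda contains /j/ → illicit
[tju.sas] — σ1 onset /tj/ (1→5 rises), coda /∅/ ok; σ2 onset /s/, coda /s/ ok → licit
[af.lju] — σ1 onset /∅/, coda /f/ ok; σ2 onset /lj/ (4→5 rises), coda /∅/ ok → licit
[gumf] — violates constraint 5: syllable 1 coda /mf/ has 2 consonants (> 1) → illicit

[tju.sas], [af.lju]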